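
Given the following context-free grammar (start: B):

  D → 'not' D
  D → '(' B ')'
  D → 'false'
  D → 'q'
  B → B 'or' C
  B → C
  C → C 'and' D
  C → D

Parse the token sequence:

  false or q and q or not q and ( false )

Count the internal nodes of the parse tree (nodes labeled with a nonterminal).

[B [B [B [C [D false]]] or [C [C [D q]] and [D q]]] or [C [C [D not [D q]]] and [D ( [B [C [D false]]] )]]]

17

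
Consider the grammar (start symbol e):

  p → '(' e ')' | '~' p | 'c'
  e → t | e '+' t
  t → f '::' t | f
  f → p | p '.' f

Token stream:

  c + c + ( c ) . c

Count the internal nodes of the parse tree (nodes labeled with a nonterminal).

18

[e [e [e [t [f [p c]]]] + [t [f [p c]]]] + [t [f [p ( [e [t [f [p c]]]] )] . [f [p c]]]]]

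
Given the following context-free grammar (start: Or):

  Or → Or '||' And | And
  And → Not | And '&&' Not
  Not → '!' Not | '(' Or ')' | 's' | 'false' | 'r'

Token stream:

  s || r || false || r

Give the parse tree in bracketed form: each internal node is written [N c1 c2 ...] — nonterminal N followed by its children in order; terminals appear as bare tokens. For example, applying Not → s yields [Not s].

[Or [Or [Or [Or [And [Not s]]] || [And [Not r]]] || [And [Not false]]] || [And [Not r]]]

Or
Or || And
Or || And || And
Or || And || And || And
And || And || And || And
Not || And || And || And
s || And || And || And
s || Not || And || And
s || r || And || And
s || r || Not || And
s || r || false || And
s || r || false || Not
s || r || false || r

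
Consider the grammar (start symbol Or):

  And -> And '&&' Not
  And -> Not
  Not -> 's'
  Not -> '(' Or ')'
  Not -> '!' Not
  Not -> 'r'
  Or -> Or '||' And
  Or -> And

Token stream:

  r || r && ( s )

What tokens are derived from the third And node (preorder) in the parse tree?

r

[Or [Or [And [Not r]]] || [And [And [Not r]] && [Not ( [Or [And [Not s]]] )]]]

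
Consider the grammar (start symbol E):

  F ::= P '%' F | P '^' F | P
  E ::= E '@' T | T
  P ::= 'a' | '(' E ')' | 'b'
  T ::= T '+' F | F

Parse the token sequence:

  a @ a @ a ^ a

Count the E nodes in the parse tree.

3

[E [E [E [T [F [P a]]]] @ [T [F [P a]]]] @ [T [F [P a] ^ [F [P a]]]]]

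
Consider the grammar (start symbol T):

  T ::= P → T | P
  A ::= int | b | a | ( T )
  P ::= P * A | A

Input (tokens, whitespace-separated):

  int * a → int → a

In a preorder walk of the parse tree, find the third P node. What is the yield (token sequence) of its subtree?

int

[T [P [P [A int]] * [A a]] → [T [P [A int]] → [T [P [A a]]]]]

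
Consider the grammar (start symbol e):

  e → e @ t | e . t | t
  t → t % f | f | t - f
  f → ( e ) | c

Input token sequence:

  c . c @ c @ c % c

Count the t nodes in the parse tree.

5

[e [e [e [e [t [f c]]] . [t [f c]]] @ [t [f c]]] @ [t [t [f c]] % [f c]]]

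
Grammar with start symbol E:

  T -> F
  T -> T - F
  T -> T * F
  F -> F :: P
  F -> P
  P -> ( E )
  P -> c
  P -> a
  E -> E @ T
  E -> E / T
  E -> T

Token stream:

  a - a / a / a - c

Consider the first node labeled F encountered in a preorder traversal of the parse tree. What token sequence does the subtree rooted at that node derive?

a

[E [E [E [T [T [F [P a]]] - [F [P a]]]] / [T [F [P a]]]] / [T [T [F [P a]]] - [F [P c]]]]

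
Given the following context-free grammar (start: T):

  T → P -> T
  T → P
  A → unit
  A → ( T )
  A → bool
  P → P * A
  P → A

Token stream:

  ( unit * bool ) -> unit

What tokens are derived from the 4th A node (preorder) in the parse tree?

[T [P [A ( [T [P [P [A unit]] * [A bool]]] )]] -> [T [P [A unit]]]]

unit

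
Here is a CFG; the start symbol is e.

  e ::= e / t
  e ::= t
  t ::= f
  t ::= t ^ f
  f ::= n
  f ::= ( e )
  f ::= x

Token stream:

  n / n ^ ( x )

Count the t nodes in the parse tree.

4

[e [e [t [f n]]] / [t [t [f n]] ^ [f ( [e [t [f x]]] )]]]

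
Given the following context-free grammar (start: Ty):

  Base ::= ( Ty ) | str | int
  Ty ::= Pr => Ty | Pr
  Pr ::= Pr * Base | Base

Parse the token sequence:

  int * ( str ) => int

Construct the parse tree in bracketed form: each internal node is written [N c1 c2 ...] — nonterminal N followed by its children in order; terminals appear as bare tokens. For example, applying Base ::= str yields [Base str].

[Ty [Pr [Pr [Base int]] * [Base ( [Ty [Pr [Base str]]] )]] => [Ty [Pr [Base int]]]]

Ty
Pr => Ty
Pr * Base => Ty
Base * Base => Ty
int * Base => Ty
int * ( Ty ) => Ty
int * ( Pr ) => Ty
int * ( Base ) => Ty
int * ( str ) => Ty
int * ( str ) => Pr
int * ( str ) => Base
int * ( str ) => int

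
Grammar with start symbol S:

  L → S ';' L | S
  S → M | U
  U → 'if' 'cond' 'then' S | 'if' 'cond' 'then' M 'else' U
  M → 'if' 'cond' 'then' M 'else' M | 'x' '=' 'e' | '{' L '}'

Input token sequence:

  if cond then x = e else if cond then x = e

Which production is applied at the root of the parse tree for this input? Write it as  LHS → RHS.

S → U

[S [U if cond then [M x = e] else [U if cond then [S [M x = e]]]]]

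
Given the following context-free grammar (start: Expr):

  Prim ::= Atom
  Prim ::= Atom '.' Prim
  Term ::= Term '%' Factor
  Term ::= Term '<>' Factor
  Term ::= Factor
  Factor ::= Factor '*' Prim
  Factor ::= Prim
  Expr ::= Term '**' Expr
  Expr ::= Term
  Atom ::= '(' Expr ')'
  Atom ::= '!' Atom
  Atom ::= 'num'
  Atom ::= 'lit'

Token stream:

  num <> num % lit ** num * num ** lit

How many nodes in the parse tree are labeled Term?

5

[Expr [Term [Term [Term [Factor [Prim [Atom num]]]] <> [Factor [Prim [Atom num]]]] % [Factor [Prim [Atom lit]]]] ** [Expr [Term [Factor [Factor [Prim [Atom num]]] * [Prim [Atom num]]]] ** [Expr [Term [Factor [Prim [Atom lit]]]]]]]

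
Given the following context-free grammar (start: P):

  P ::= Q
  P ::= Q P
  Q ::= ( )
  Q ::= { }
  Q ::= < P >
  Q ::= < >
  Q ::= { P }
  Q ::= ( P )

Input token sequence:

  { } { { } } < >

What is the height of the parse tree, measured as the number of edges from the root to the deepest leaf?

[P [Q { }] [P [Q { [P [Q { }]] }] [P [Q < >]]]]

5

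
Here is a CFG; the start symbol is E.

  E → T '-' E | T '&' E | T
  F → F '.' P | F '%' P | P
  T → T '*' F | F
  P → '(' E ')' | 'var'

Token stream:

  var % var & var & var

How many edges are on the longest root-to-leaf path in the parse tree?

6

[E [T [F [F [P var]] % [P var]]] & [E [T [F [P var]]] & [E [T [F [P var]]]]]]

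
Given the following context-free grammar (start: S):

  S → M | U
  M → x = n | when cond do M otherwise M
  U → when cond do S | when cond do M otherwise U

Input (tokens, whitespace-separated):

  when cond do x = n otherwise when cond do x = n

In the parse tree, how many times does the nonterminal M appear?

[S [U when cond do [M x = n] otherwise [U when cond do [S [M x = n]]]]]

2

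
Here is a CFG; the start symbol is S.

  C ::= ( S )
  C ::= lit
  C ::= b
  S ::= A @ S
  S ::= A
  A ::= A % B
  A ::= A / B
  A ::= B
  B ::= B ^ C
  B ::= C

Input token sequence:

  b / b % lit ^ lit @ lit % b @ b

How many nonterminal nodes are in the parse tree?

23

[S [A [A [A [B [C b]]] / [B [C b]]] % [B [B [C lit]] ^ [C lit]]] @ [S [A [A [B [C lit]]] % [B [C b]]] @ [S [A [B [C b]]]]]]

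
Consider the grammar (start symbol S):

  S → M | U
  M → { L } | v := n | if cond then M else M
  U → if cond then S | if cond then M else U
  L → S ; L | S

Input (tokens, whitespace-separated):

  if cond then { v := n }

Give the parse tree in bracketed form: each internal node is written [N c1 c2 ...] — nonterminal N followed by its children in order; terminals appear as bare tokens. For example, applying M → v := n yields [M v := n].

S
U
if cond then S
if cond then M
if cond then { L }
if cond then { S }
if cond then { M }
if cond then { v := n }

[S [U if cond then [S [M { [L [S [M v := n]]] }]]]]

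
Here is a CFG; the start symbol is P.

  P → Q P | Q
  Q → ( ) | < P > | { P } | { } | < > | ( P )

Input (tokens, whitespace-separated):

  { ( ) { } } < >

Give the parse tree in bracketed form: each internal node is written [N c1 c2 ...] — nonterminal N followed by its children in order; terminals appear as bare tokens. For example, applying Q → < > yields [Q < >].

[P [Q { [P [Q ( )] [P [Q { }]]] }] [P [Q < >]]]

P
Q P
{ P } P
{ Q P } P
{ ( ) P } P
{ ( ) Q } P
{ ( ) { } } P
{ ( ) { } } Q
{ ( ) { } } < >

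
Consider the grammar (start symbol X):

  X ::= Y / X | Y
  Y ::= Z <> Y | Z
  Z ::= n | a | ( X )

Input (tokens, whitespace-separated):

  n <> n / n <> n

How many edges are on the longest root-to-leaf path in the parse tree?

[X [Y [Z n] <> [Y [Z n]]] / [X [Y [Z n] <> [Y [Z n]]]]]

5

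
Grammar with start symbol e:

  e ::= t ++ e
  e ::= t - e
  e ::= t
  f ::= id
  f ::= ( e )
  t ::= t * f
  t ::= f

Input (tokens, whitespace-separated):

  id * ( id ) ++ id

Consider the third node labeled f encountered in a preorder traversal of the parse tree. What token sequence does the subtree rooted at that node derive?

id

[e [t [t [f id]] * [f ( [e [t [f id]]] )]] ++ [e [t [f id]]]]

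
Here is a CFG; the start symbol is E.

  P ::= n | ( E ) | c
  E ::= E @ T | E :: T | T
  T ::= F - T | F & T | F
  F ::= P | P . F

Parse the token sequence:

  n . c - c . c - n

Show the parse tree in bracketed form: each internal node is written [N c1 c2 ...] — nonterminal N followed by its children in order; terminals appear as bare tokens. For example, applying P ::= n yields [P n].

[E [T [F [P n] . [F [P c]]] - [T [F [P c] . [F [P c]]] - [T [F [P n]]]]]]

E
T
F - T
P . F - T
n . F - T
n . P - T
n . c - T
n . c - F - T
n . c - P . F - T
n . c - c . F - T
n . c - c . P - T
n . c - c . c - T
n . c - c . c - F
n . c - c . c - P
n . c - c . c - n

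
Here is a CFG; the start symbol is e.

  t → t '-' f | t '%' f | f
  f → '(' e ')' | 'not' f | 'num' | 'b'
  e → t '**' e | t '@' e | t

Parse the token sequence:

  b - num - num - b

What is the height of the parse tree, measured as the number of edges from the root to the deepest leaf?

[e [t [t [t [t [f b]] - [f num]] - [f num]] - [f b]]]

6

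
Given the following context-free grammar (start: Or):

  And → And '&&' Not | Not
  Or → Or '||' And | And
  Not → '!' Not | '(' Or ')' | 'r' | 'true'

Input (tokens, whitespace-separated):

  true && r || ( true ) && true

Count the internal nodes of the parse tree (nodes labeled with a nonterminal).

13

[Or [Or [And [And [Not true]] && [Not r]]] || [And [And [Not ( [Or [And [Not true]]] )]] && [Not true]]]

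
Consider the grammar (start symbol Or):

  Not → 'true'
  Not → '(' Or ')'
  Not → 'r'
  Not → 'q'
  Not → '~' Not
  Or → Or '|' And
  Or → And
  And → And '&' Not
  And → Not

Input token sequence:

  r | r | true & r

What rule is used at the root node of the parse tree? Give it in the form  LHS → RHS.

[Or [Or [Or [And [Not r]]] | [And [Not r]]] | [And [And [Not true]] & [Not r]]]

Or → Or '|' And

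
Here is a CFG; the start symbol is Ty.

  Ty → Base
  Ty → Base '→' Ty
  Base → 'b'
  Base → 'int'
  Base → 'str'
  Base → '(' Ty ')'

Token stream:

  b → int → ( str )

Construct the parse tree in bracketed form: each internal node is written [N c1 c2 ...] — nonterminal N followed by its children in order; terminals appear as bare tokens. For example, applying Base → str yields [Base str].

[Ty [Base b] → [Ty [Base int] → [Ty [Base ( [Ty [Base str]] )]]]]

Ty
Base → Ty
b → Ty
b → Base → Ty
b → int → Ty
b → int → Base
b → int → ( Ty )
b → int → ( Base )
b → int → ( str )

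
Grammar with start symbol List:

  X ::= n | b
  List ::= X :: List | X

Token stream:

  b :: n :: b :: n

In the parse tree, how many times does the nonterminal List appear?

4

[List [X b] :: [List [X n] :: [List [X b] :: [List [X n]]]]]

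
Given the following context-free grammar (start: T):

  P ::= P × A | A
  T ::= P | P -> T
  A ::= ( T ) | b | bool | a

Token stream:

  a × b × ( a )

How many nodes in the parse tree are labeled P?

[T [P [P [P [A a]] × [A b]] × [A ( [T [P [A a]]] )]]]

4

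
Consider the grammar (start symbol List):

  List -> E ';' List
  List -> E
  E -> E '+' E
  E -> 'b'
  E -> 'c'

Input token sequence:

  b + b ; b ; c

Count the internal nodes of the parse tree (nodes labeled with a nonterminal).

[List [E [E b] + [E b]] ; [List [E b] ; [List [E c]]]]

8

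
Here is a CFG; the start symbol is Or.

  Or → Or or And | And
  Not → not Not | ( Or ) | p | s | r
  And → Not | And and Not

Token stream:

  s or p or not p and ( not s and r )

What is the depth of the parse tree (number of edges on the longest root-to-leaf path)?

[Or [Or [Or [And [Not s]]] or [And [Not p]]] or [And [And [Not not [Not p]]] and [Not ( [Or [And [And [Not not [Not s]]] and [Not r]]] )]]]

8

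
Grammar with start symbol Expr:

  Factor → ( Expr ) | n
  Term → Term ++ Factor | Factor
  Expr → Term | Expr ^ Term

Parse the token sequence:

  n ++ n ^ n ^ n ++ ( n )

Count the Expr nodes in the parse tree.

[Expr [Expr [Expr [Term [Term [Factor n]] ++ [Factor n]]] ^ [Term [Factor n]]] ^ [Term [Term [Factor n]] ++ [Factor ( [Expr [Term [Factor n]]] )]]]

4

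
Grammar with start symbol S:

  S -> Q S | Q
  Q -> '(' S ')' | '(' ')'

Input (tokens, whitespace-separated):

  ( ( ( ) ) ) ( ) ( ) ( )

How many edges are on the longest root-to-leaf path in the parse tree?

[S [Q ( [S [Q ( [S [Q ( )]] )]] )] [S [Q ( )] [S [Q ( )] [S [Q ( )]]]]]

6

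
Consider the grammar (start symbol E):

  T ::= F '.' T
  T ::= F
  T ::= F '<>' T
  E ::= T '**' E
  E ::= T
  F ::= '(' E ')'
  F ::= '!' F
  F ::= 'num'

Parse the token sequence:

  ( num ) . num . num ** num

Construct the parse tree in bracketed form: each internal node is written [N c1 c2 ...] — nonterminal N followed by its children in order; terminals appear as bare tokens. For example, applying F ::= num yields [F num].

[E [T [F ( [E [T [F num]]] )] . [T [F num] . [T [F num]]]] ** [E [T [F num]]]]

E
T ** E
F . T ** E
( E ) . T ** E
( T ) . T ** E
( F ) . T ** E
( num ) . T ** E
( num ) . F . T ** E
( num ) . num . T ** E
( num ) . num . F ** E
( num ) . num . num ** E
( num ) . num . num ** T
( num ) . num . num ** F
( num ) . num . num ** num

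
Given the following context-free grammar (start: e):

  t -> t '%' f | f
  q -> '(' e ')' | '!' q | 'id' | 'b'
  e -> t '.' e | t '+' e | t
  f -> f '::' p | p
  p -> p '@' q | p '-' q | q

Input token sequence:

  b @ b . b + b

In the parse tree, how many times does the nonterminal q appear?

4

[e [t [f [p [p [q b]] @ [q b]]]] . [e [t [f [p [q b]]]] + [e [t [f [p [q b]]]]]]]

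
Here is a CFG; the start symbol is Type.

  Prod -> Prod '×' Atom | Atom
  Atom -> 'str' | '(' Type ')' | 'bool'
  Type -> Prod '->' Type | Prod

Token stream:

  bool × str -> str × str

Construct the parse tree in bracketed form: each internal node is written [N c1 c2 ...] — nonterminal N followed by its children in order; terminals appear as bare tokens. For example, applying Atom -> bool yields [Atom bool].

Type
Prod -> Type
Prod × Atom -> Type
Atom × Atom -> Type
bool × Atom -> Type
bool × str -> Type
bool × str -> Prod
bool × str -> Prod × Atom
bool × str -> Atom × Atom
bool × str -> str × Atom
bool × str -> str × str

[Type [Prod [Prod [Atom bool]] × [Atom str]] -> [Type [Prod [Prod [Atom str]] × [Atom str]]]]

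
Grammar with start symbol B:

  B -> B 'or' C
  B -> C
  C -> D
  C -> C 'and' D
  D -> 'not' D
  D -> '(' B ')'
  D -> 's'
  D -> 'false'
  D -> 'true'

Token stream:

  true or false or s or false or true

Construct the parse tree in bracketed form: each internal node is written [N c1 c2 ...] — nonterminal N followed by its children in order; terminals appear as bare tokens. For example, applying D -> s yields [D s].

B
B or C
B or C or C
B or C or C or C
B or C or C or C or C
C or C or C or C or C
D or C or C or C or C
true or C or C or C or C
true or D or C or C or C
true or false or C or C or C
true or false or D or C or C
true or false or s or C or C
true or false or s or D or C
true or false or s or false or C
true or false or s or false or D
true or false or s or false or true

[B [B [B [B [B [C [D true]]] or [C [D false]]] or [C [D s]]] or [C [D false]]] or [C [D true]]]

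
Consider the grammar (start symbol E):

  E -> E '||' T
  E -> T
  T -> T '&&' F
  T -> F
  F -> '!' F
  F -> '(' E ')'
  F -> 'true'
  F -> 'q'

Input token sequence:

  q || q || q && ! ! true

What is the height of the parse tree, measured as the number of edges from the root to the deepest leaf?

5

[E [E [E [T [F q]]] || [T [F q]]] || [T [T [F q]] && [F ! [F ! [F true]]]]]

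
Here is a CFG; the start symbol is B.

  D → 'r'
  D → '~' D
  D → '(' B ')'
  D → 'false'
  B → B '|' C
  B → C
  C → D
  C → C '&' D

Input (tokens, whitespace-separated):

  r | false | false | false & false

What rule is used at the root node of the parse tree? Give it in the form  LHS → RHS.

[B [B [B [B [C [D r]]] | [C [D false]]] | [C [D false]]] | [C [C [D false]] & [D false]]]

B → B '|' C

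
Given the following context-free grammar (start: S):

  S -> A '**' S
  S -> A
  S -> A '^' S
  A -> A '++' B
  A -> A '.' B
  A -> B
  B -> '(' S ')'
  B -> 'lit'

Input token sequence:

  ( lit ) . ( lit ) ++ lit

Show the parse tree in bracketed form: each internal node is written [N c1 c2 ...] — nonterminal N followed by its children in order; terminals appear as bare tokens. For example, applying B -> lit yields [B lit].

[S [A [A [A [B ( [S [A [B lit]]] )]] . [B ( [S [A [B lit]]] )]] ++ [B lit]]]

S
A
A ++ B
A . B ++ B
B . B ++ B
( S ) . B ++ B
( A ) . B ++ B
( B ) . B ++ B
( lit ) . B ++ B
( lit ) . ( S ) ++ B
( lit ) . ( A ) ++ B
( lit ) . ( B ) ++ B
( lit ) . ( lit ) ++ B
( lit ) . ( lit ) ++ lit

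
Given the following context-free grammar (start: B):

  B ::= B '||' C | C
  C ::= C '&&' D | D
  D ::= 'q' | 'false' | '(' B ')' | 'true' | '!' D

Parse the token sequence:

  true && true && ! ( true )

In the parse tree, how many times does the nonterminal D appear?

[B [C [C [C [D true]] && [D true]] && [D ! [D ( [B [C [D true]]] )]]]]

5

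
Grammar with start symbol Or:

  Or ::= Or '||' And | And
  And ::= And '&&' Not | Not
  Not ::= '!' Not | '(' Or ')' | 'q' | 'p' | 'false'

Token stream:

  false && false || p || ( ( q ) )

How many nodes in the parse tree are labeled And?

6

[Or [Or [Or [And [And [Not false]] && [Not false]]] || [And [Not p]]] || [And [Not ( [Or [And [Not ( [Or [And [Not q]]] )]]] )]]]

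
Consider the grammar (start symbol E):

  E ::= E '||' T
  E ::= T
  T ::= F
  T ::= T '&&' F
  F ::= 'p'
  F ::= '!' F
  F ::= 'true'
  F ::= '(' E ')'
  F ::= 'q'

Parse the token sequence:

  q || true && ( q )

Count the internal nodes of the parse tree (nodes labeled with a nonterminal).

[E [E [T [F q]]] || [T [T [F true]] && [F ( [E [T [F q]]] )]]]

11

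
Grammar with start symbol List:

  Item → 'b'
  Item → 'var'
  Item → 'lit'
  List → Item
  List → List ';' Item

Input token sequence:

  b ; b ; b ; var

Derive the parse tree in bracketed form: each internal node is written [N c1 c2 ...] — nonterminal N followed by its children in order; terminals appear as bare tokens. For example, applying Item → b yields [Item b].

[List [List [List [List [Item b]] ; [Item b]] ; [Item b]] ; [Item var]]

List
List ; Item
List ; Item ; Item
List ; Item ; Item ; Item
Item ; Item ; Item ; Item
b ; Item ; Item ; Item
b ; b ; Item ; Item
b ; b ; b ; Item
b ; b ; b ; var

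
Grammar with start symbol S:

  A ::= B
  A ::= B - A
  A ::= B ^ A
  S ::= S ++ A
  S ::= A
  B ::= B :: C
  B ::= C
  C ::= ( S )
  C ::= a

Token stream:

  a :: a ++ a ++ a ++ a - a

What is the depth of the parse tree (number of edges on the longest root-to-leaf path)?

[S [S [S [S [A [B [B [C a]] :: [C a]]]] ++ [A [B [C a]]]] ++ [A [B [C a]]]] ++ [A [B [C a]] - [A [B [C a]]]]]

8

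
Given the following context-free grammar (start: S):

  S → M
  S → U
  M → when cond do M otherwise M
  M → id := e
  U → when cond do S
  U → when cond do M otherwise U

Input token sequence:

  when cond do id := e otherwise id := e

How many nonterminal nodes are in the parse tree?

4

[S [M when cond do [M id := e] otherwise [M id := e]]]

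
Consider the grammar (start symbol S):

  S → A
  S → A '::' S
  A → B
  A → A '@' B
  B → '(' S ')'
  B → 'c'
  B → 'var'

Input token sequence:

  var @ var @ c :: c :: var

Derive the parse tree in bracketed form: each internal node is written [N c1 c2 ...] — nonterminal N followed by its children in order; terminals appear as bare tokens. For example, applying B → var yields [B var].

[S [A [A [A [B var]] @ [B var]] @ [B c]] :: [S [A [B c]] :: [S [A [B var]]]]]

S
A :: S
A @ B :: S
A @ B @ B :: S
B @ B @ B :: S
var @ B @ B :: S
var @ var @ B :: S
var @ var @ c :: S
var @ var @ c :: A :: S
var @ var @ c :: B :: S
var @ var @ c :: c :: S
var @ var @ c :: c :: A
var @ var @ c :: c :: B
var @ var @ c :: c :: var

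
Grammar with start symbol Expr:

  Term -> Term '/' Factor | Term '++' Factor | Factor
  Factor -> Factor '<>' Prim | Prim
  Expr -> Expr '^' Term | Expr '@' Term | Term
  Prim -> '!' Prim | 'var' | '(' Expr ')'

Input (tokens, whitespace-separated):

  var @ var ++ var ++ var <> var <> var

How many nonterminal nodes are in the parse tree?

18

[Expr [Expr [Term [Factor [Prim var]]]] @ [Term [Term [Term [Factor [Prim var]]] ++ [Factor [Prim var]]] ++ [Factor [Factor [Factor [Prim var]] <> [Prim var]] <> [Prim var]]]]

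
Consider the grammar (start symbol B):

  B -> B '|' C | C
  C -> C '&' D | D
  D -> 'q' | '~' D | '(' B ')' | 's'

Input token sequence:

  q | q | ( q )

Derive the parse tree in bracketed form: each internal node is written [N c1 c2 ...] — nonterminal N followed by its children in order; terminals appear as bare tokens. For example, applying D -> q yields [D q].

[B [B [B [C [D q]]] | [C [D q]]] | [C [D ( [B [C [D q]]] )]]]

B
B | C
B | C | C
C | C | C
D | C | C
q | C | C
q | D | C
q | q | C
q | q | D
q | q | ( B )
q | q | ( C )
q | q | ( D )
q | q | ( q )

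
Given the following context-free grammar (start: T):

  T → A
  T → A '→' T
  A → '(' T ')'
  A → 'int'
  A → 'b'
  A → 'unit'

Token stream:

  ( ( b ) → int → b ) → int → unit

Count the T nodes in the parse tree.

[T [A ( [T [A ( [T [A b]] )] → [T [A int] → [T [A b]]]] )] → [T [A int] → [T [A unit]]]]

7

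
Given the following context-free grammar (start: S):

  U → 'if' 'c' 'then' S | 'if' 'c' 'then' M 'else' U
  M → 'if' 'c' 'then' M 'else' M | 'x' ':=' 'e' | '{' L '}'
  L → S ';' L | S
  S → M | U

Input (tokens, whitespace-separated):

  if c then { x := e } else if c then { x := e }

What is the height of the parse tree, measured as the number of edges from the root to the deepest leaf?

[S [U if c then [M { [L [S [M x := e]]] }] else [U if c then [S [M { [L [S [M x := e]]] }]]]]]

8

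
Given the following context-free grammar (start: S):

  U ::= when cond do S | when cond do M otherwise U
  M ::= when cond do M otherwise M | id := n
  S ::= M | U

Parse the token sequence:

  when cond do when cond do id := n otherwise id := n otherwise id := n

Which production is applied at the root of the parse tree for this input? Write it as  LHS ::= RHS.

S ::= M

[S [M when cond do [M when cond do [M id := n] otherwise [M id := n]] otherwise [M id := n]]]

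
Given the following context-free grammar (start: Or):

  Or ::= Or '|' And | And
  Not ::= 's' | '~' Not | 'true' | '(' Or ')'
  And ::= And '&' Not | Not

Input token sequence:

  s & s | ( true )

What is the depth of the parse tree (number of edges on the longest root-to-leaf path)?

6

[Or [Or [And [And [Not s]] & [Not s]]] | [And [Not ( [Or [And [Not true]]] )]]]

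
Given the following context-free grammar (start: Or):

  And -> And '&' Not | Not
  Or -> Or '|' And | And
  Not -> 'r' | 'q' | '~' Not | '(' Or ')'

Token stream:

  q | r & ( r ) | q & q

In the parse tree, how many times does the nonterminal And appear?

[Or [Or [Or [And [Not q]]] | [And [And [Not r]] & [Not ( [Or [And [Not r]]] )]]] | [And [And [Not q]] & [Not q]]]

6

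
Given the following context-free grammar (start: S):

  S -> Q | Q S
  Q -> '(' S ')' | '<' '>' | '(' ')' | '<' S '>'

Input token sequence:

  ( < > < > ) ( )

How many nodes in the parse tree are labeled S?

[S [Q ( [S [Q < >] [S [Q < >]]] )] [S [Q ( )]]]

4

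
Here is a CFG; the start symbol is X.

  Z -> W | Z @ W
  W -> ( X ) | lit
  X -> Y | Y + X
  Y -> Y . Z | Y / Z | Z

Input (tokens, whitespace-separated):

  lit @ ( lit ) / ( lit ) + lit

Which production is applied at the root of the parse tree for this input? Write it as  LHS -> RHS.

[X [Y [Y [Z [Z [W lit]] @ [W ( [X [Y [Z [W lit]]]] )]]] / [Z [W ( [X [Y [Z [W lit]]]] )]]] + [X [Y [Z [W lit]]]]]

X -> Y + X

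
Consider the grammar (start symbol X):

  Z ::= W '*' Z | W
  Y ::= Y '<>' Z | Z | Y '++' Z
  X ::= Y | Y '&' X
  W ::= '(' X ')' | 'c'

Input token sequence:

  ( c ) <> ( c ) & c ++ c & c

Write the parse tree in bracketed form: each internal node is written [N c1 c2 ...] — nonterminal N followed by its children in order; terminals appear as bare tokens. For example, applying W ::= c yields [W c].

[X [Y [Y [Z [W ( [X [Y [Z [W c]]]] )]]] <> [Z [W ( [X [Y [Z [W c]]]] )]]] & [X [Y [Y [Z [W c]]] ++ [Z [W c]]] & [X [Y [Z [W c]]]]]]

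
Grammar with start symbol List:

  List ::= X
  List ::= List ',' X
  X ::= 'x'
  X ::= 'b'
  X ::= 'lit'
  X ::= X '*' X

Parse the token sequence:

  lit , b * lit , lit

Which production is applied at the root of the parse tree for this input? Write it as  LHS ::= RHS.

List ::= List ',' X

[List [List [List [X lit]] , [X [X b] * [X lit]]] , [X lit]]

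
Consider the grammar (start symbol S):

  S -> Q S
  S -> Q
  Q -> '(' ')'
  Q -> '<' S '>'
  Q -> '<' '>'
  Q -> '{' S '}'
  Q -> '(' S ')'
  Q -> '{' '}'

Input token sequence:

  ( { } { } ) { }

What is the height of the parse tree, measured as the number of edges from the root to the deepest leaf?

5

[S [Q ( [S [Q { }] [S [Q { }]]] )] [S [Q { }]]]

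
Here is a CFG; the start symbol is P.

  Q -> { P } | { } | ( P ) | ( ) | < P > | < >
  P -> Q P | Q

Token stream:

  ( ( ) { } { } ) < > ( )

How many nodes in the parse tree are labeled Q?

6

[P [Q ( [P [Q ( )] [P [Q { }] [P [Q { }]]]] )] [P [Q < >] [P [Q ( )]]]]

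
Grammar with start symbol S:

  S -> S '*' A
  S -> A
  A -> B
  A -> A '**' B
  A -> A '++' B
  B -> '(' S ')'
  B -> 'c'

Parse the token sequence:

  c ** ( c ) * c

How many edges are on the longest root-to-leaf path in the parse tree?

7

[S [S [A [A [B c]] ** [B ( [S [A [B c]]] )]]] * [A [B c]]]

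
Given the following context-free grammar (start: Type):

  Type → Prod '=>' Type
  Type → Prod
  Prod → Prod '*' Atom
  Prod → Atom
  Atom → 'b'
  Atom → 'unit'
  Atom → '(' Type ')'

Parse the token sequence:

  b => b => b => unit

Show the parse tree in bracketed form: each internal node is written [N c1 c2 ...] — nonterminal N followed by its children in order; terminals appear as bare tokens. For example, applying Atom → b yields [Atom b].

[Type [Prod [Atom b]] => [Type [Prod [Atom b]] => [Type [Prod [Atom b]] => [Type [Prod [Atom unit]]]]]]

Type
Prod => Type
Atom => Type
b => Type
b => Prod => Type
b => Atom => Type
b => b => Type
b => b => Prod => Type
b => b => Atom => Type
b => b => b => Type
b => b => b => Prod
b => b => b => Atom
b => b => b => unit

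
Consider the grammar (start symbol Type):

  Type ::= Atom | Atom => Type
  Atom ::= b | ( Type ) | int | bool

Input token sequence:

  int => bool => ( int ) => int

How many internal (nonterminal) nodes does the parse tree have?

10

[Type [Atom int] => [Type [Atom bool] => [Type [Atom ( [Type [Atom int]] )] => [Type [Atom int]]]]]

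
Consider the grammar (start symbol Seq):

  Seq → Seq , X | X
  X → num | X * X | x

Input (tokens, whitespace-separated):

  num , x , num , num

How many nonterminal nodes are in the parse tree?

[Seq [Seq [Seq [Seq [X num]] , [X x]] , [X num]] , [X num]]

8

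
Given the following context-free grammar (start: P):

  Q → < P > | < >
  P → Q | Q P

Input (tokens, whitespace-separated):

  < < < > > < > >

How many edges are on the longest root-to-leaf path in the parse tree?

6

[P [Q < [P [Q < [P [Q < >]] >] [P [Q < >]]] >]]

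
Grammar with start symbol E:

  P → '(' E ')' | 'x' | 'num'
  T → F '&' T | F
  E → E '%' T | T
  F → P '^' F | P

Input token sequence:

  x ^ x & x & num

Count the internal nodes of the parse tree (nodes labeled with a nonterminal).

12

[E [T [F [P x] ^ [F [P x]]] & [T [F [P x]] & [T [F [P num]]]]]]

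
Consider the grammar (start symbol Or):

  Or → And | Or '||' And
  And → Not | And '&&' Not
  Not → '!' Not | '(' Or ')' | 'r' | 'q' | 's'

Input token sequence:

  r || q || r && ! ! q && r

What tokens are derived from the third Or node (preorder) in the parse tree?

r

[Or [Or [Or [And [Not r]]] || [And [Not q]]] || [And [And [And [Not r]] && [Not ! [Not ! [Not q]]]] && [Not r]]]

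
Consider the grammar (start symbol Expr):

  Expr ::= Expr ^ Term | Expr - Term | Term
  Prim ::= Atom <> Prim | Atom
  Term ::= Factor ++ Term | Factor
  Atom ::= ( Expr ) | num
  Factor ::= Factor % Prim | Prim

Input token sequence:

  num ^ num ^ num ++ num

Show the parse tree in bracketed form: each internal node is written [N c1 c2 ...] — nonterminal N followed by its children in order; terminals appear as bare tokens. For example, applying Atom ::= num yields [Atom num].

Expr
Expr ^ Term
Expr ^ Term ^ Term
Term ^ Term ^ Term
Factor ^ Term ^ Term
Prim ^ Term ^ Term
Atom ^ Term ^ Term
num ^ Term ^ Term
num ^ Factor ^ Term
num ^ Prim ^ Term
num ^ Atom ^ Term
num ^ num ^ Term
num ^ num ^ Factor ++ Term
num ^ num ^ Prim ++ Term
num ^ num ^ Atom ++ Term
num ^ num ^ num ++ Term
num ^ num ^ num ++ Factor
num ^ num ^ num ++ Prim
num ^ num ^ num ++ Atom
num ^ num ^ num ++ num

[Expr [Expr [Expr [Term [Factor [Prim [Atom num]]]]] ^ [Term [Factor [Prim [Atom num]]]]] ^ [Term [Factor [Prim [Atom num]]] ++ [Term [Factor [Prim [Atom num]]]]]]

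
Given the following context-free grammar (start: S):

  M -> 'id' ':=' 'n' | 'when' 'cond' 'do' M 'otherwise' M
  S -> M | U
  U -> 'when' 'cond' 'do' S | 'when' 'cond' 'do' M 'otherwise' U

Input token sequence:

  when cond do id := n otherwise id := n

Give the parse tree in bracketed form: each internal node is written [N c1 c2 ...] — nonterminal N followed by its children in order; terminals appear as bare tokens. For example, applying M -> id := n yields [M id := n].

[S [M when cond do [M id := n] otherwise [M id := n]]]

S
M
when cond do M otherwise M
when cond do id := n otherwise M
when cond do id := n otherwise id := n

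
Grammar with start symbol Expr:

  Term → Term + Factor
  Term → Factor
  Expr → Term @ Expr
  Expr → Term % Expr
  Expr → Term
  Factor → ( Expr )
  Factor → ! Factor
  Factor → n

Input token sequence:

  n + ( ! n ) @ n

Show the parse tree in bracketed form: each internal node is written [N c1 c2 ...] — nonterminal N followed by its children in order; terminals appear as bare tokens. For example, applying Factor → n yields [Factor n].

[Expr [Term [Term [Factor n]] + [Factor ( [Expr [Term [Factor ! [Factor n]]]] )]] @ [Expr [Term [Factor n]]]]

Expr
Term @ Expr
Term + Factor @ Expr
Factor + Factor @ Expr
n + Factor @ Expr
n + ( Expr ) @ Expr
n + ( Term ) @ Expr
n + ( Factor ) @ Expr
n + ( ! Factor ) @ Expr
n + ( ! n ) @ Expr
n + ( ! n ) @ Term
n + ( ! n ) @ Factor
n + ( ! n ) @ n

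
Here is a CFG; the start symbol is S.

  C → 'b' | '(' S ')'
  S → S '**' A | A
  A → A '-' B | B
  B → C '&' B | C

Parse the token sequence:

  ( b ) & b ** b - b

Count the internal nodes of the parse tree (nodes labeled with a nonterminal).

[S [S [A [B [C ( [S [A [B [C b]]]] )] & [B [C b]]]]] ** [A [A [B [C b]]] - [B [C b]]]]

17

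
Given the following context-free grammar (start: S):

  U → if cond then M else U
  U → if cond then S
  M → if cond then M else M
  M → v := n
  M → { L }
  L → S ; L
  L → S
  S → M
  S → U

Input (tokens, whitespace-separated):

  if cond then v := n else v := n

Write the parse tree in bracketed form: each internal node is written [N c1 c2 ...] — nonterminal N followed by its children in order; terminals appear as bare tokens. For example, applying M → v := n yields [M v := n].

S
M
if cond then M else M
if cond then v := n else M
if cond then v := n else v := n

[S [M if cond then [M v := n] else [M v := n]]]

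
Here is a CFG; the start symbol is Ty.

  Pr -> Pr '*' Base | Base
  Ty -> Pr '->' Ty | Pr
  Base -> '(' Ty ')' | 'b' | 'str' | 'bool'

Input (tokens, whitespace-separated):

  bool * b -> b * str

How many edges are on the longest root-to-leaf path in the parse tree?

5

[Ty [Pr [Pr [Base bool]] * [Base b]] -> [Ty [Pr [Pr [Base b]] * [Base str]]]]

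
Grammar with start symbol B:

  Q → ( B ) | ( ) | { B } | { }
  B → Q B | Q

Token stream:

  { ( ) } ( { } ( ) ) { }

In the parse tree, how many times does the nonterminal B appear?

6

[B [Q { [B [Q ( )]] }] [B [Q ( [B [Q { }] [B [Q ( )]]] )] [B [Q { }]]]]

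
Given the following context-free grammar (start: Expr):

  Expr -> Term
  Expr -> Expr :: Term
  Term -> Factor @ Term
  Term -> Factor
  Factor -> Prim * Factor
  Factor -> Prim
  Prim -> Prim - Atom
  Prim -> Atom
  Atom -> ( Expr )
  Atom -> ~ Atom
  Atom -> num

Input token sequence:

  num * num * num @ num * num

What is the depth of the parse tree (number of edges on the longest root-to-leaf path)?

7

[Expr [Term [Factor [Prim [Atom num]] * [Factor [Prim [Atom num]] * [Factor [Prim [Atom num]]]]] @ [Term [Factor [Prim [Atom num]] * [Factor [Prim [Atom num]]]]]]]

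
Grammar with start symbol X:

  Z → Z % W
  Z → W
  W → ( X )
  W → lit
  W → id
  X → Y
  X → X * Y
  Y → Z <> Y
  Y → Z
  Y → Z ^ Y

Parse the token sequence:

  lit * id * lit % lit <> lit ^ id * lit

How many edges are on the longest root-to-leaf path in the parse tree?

[X [X [X [X [Y [Z [W lit]]]] * [Y [Z [W id]]]] * [Y [Z [Z [W lit]] % [W lit]] <> [Y [Z [W lit]] ^ [Y [Z [W id]]]]]] * [Y [Z [W lit]]]]

7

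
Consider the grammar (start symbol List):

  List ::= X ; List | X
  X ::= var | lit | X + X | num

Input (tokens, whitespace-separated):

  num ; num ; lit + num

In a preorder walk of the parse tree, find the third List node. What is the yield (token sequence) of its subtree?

lit + num

[List [X num] ; [List [X num] ; [List [X [X lit] + [X num]]]]]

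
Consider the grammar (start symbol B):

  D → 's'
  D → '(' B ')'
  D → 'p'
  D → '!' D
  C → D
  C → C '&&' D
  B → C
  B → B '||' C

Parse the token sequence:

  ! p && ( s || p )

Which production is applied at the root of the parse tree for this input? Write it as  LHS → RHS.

B → C

[B [C [C [D ! [D p]]] && [D ( [B [B [C [D s]]] || [C [D p]]] )]]]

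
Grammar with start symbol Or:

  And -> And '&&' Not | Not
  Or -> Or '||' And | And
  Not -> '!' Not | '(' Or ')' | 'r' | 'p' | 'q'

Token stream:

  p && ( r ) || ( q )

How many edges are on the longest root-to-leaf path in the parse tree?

[Or [Or [And [And [Not p]] && [Not ( [Or [And [Not r]]] )]]] || [And [Not ( [Or [And [Not q]]] )]]]

7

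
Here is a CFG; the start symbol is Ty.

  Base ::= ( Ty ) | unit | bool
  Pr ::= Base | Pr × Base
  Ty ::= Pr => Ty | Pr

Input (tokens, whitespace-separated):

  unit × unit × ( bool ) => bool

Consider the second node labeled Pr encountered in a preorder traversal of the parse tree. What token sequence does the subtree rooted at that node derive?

[Ty [Pr [Pr [Pr [Base unit]] × [Base unit]] × [Base ( [Ty [Pr [Base bool]]] )]] => [Ty [Pr [Base bool]]]]

unit × unit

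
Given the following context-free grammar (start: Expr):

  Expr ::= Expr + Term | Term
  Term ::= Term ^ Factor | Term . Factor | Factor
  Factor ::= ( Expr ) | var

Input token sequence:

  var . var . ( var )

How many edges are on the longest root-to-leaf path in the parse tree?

6

[Expr [Term [Term [Term [Factor var]] . [Factor var]] . [Factor ( [Expr [Term [Factor var]]] )]]]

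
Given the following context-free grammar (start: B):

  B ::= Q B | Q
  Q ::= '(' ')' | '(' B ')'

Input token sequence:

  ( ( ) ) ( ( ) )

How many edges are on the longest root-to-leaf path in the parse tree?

[B [Q ( [B [Q ( )]] )] [B [Q ( [B [Q ( )]] )]]]

5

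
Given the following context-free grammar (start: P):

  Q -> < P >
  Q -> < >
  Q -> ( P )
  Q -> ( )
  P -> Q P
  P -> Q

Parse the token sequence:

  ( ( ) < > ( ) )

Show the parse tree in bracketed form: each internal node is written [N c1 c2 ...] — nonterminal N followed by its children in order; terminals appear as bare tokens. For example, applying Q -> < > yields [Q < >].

[P [Q ( [P [Q ( )] [P [Q < >] [P [Q ( )]]]] )]]

P
Q
( P )
( Q P )
( ( ) P )
( ( ) Q P )
( ( ) < > P )
( ( ) < > Q )
( ( ) < > ( ) )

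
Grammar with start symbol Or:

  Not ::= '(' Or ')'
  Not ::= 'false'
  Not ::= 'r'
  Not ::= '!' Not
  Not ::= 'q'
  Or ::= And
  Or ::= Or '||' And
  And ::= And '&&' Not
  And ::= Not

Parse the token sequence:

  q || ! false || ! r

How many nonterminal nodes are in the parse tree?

11

[Or [Or [Or [And [Not q]]] || [And [Not ! [Not false]]]] || [And [Not ! [Not r]]]]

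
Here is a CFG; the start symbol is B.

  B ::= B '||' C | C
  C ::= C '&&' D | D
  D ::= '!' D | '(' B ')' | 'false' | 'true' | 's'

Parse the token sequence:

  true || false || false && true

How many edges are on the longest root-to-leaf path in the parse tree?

5

[B [B [B [C [D true]]] || [C [D false]]] || [C [C [D false]] && [D true]]]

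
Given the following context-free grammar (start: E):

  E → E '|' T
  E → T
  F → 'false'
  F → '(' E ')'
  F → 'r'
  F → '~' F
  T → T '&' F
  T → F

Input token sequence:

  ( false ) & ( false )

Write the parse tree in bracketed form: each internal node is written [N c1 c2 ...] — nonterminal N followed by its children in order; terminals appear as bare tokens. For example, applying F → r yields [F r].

[E [T [T [F ( [E [T [F false]]] )]] & [F ( [E [T [F false]]] )]]]

E
T
T & F
F & F
( E ) & F
( T ) & F
( F ) & F
( false ) & F
( false ) & ( E )
( false ) & ( T )
( false ) & ( F )
( false ) & ( false )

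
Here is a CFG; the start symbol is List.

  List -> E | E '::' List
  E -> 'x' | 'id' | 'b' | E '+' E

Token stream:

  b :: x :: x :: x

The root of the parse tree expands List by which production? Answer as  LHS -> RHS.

[List [E b] :: [List [E x] :: [List [E x] :: [List [E x]]]]]

List -> E '::' List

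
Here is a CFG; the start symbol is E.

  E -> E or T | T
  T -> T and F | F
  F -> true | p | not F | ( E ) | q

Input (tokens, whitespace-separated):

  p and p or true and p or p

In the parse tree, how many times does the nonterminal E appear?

3

[E [E [E [T [T [F p]] and [F p]]] or [T [T [F true]] and [F p]]] or [T [F p]]]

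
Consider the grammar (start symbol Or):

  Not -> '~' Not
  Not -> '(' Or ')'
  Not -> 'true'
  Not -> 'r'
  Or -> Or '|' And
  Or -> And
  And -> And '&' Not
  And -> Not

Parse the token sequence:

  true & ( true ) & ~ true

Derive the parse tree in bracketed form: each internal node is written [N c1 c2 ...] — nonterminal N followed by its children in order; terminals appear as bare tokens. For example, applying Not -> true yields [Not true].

Or
And
And & Not
And & Not & Not
Not & Not & Not
true & Not & Not
true & ( Or ) & Not
true & ( And ) & Not
true & ( Not ) & Not
true & ( true ) & Not
true & ( true ) & ~ Not
true & ( true ) & ~ true

[Or [And [And [And [Not true]] & [Not ( [Or [And [Not true]]] )]] & [Not ~ [Not true]]]]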